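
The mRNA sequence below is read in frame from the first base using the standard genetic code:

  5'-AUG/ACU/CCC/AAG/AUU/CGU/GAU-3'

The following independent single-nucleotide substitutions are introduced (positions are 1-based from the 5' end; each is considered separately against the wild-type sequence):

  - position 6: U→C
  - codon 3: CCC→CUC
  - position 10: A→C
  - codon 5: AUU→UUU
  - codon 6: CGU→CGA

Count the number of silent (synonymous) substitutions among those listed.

2

Codon 2: ACU (Thr) → ACC (Thr) — synonymous.
Codon 3: CCC (Pro) → CUC (Leu) — missense.
Codon 4: AAG (Lys) → CAG (Gln) — missense.
Codon 5: AUU (Ile) → UUU (Phe) — missense.
Codon 6: CGU (Arg) → CGA (Arg) — synonymous.
Synonymous: 2 of 5.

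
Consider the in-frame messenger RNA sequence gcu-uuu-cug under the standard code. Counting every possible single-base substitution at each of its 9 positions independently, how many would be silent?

8

Codon 1 (GCU, Ala): 3 synonymous substitutions.
Codon 2 (UUU, Phe): 1 synonymous substitution.
Codon 3 (CUG, Leu): 4 synonymous substitutions.
Total: 3 + 1 + 4 = 8.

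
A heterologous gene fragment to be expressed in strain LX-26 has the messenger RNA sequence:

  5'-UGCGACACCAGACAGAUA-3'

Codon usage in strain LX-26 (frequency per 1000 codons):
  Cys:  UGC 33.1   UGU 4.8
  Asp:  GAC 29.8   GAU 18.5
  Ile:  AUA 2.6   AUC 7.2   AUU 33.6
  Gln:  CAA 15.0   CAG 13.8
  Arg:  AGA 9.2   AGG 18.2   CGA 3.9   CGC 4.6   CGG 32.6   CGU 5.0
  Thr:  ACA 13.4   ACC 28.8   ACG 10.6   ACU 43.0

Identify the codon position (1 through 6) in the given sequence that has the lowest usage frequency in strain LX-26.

6

Codon 1 UGC (Cys): 33.1 per 1000.
Codon 2 GAC (Asp): 29.8 per 1000.
Codon 3 ACC (Thr): 28.8 per 1000.
Codon 4 AGA (Arg): 9.2 per 1000.
Codon 5 CAG (Gln): 13.8 per 1000.
Codon 6 AUA (Ile): 2.6 per 1000.
Lowest frequency is 2.6 at codon 6.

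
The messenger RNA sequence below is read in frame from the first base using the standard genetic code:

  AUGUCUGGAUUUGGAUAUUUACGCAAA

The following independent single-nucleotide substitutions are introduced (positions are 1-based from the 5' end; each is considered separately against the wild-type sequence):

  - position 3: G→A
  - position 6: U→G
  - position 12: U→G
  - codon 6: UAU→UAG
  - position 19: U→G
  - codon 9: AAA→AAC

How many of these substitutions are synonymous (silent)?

1

Codon 1: AUG (Met) → AUA (Ile) — missense.
Codon 2: UCU (Ser) → UCG (Ser) — synonymous.
Codon 4: UUU (Phe) → UUG (Leu) — missense.
Codon 6: UAU (Tyr) → UAG (Stop) — nonsense.
Codon 7: UUA (Leu) → GUA (Val) — missense.
Codon 9: AAA (Lys) → AAC (Asn) — missense.
Synonymous: 1 of 6.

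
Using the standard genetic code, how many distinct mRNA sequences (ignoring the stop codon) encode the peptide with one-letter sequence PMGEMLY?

384

Pro: 4 codons.
Met: 1 codon.
Gly: 4 codons.
Glu: 2 codons.
Met: 1 codon.
Leu: 6 codons.
Tyr: 2 codons.
4 × 1 × 4 × 2 × 1 × 6 × 2 = 384.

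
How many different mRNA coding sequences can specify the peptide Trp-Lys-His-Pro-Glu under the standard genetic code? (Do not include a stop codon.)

Trp: 1 codon.
Lys: 2 codons.
His: 2 codons.
Pro: 4 codons.
Glu: 2 codons.
1 × 2 × 2 × 4 × 2 = 32.

32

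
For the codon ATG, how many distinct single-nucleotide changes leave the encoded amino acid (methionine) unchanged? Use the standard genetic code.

Position 1: none → 0 synonymous.
Position 2: none → 0 synonymous.
Position 3: none → 0 synonymous.
Total: 0 + 0 + 0 = 0.

0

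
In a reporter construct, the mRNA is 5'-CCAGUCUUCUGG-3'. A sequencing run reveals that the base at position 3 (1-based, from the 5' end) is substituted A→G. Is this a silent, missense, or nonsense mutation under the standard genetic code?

Position 3 falls in codon 1: CCA → Pro.
After the substitution the codon is CCG → Pro.
Both encode Pro, so the change is synonymous.

silent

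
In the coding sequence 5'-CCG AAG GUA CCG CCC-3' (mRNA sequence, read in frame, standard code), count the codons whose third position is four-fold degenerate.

Codon 1 CCG (Pro): third position 4-fold.
Codon 2 AAG (Lys): third position 2-fold.
Codon 3 GUA (Val): third position 4-fold.
Codon 4 CCG (Pro): third position 4-fold.
Codon 5 CCC (Pro): third position 4-fold.
Four-fold degenerate third positions: 4.

4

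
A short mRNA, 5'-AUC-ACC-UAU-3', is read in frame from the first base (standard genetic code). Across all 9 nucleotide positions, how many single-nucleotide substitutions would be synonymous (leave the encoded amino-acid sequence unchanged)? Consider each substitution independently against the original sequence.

Codon 1 (AUC, Ile): 2 synonymous substitutions.
Codon 2 (ACC, Thr): 3 synonymous substitutions.
Codon 3 (UAU, Tyr): 1 synonymous substitution.
Total: 2 + 3 + 1 = 6.

6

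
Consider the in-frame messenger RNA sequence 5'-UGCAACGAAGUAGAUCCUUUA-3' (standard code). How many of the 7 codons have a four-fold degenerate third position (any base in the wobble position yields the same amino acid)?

Codon 1 UGC (Cys): third position 2-fold.
Codon 2 AAC (Asn): third position 2-fold.
Codon 3 GAA (Glu): third position 2-fold.
Codon 4 GUA (Val): third position 4-fold.
Codon 5 GAU (Asp): third position 2-fold.
Codon 6 CCU (Pro): third position 4-fold.
Codon 7 UUA (Leu): third position 2-fold.
Four-fold degenerate third positions: 2.

2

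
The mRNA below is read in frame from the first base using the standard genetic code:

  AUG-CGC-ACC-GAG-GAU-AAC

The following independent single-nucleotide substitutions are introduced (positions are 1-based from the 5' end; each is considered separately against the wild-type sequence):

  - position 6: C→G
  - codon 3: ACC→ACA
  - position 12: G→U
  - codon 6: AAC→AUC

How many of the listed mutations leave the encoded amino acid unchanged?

Codon 2: CGC (Arg) → CGG (Arg) — synonymous.
Codon 3: ACC (Thr) → ACA (Thr) — synonymous.
Codon 4: GAG (Glu) → GAU (Asp) — missense.
Codon 6: AAC (Asn) → AUC (Ile) — missense.
Synonymous: 2 of 4.

2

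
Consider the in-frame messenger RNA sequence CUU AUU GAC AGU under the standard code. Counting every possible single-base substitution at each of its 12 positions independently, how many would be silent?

7

Codon 1 (CUU, Leu): 3 synonymous substitutions.
Codon 2 (AUU, Ile): 2 synonymous substitutions.
Codon 3 (GAC, Asp): 1 synonymous substitution.
Codon 4 (AGU, Ser): 1 synonymous substitution.
Total: 3 + 2 + 1 + 1 = 7.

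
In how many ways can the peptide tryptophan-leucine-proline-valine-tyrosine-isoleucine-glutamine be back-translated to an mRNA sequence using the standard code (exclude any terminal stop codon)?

1152

Trp: 1 codon.
Leu: 6 codons.
Pro: 4 codons.
Val: 4 codons.
Tyr: 2 codons.
Ile: 3 codons.
Gln: 2 codons.
1 × 6 × 4 × 4 × 2 × 3 × 2 = 1152.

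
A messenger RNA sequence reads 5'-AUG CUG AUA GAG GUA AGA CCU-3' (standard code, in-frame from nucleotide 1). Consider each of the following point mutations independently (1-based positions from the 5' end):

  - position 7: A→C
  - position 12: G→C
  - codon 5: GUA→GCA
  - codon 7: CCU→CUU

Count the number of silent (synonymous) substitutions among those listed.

0

Codon 3: AUA (Ile) → CUA (Leu) — missense.
Codon 4: GAG (Glu) → GAC (Asp) — missense.
Codon 5: GUA (Val) → GCA (Ala) — missense.
Codon 7: CCU (Pro) → CUU (Leu) — missense.
Synonymous: 0 of 4.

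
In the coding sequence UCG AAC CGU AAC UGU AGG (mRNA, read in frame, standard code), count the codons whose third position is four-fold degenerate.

Codon 1 UCG (Ser): third position 4-fold.
Codon 2 AAC (Asn): third position 2-fold.
Codon 3 CGU (Arg): third position 4-fold.
Codon 4 AAC (Asn): third position 2-fold.
Codon 5 UGU (Cys): third position 2-fold.
Codon 6 AGG (Arg): third position 2-fold.
Four-fold degenerate third positions: 2.

2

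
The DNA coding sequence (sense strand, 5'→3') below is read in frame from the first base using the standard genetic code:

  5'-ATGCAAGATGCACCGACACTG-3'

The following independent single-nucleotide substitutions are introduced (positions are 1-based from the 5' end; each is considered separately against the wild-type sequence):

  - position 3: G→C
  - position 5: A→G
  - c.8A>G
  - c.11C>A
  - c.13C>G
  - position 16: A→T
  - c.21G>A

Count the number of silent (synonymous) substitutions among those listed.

Codon 1: ATG (Met) → ATC (Ile) — missense.
Codon 2: CAA (Gln) → CGA (Arg) — missense.
Codon 3: GAT (Asp) → GGT (Gly) — missense.
Codon 4: GCA (Ala) → GAA (Glu) — missense.
Codon 5: CCG (Pro) → GCG (Ala) — missense.
Codon 6: ACA (Thr) → TCA (Ser) — missense.
Codon 7: CTG (Leu) → CTA (Leu) — synonymous.
Synonymous: 1 of 7.

1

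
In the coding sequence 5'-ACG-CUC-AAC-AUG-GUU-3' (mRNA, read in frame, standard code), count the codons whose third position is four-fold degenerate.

3

Codon 1 ACG (Thr): third position 4-fold.
Codon 2 CUC (Leu): third position 4-fold.
Codon 3 AAC (Asn): third position 2-fold.
Codon 4 AUG (Met): third position 1-fold.
Codon 5 GUU (Val): third position 4-fold.
Four-fold degenerate third positions: 3.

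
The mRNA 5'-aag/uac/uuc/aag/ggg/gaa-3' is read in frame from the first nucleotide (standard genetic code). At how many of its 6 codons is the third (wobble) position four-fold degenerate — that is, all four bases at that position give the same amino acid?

1

Codon 1 AAG (Lys): third position 2-fold.
Codon 2 UAC (Tyr): third position 2-fold.
Codon 3 UUC (Phe): third position 2-fold.
Codon 4 AAG (Lys): third position 2-fold.
Codon 5 GGG (Gly): third position 4-fold.
Codon 6 GAA (Glu): third position 2-fold.
Four-fold degenerate third positions: 1.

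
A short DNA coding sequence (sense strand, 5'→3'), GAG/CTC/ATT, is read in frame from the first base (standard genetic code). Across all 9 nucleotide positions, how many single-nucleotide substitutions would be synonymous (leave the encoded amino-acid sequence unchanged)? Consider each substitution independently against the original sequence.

Codon 1 (GAG, Glu): 1 synonymous substitution.
Codon 2 (CTC, Leu): 3 synonymous substitutions.
Codon 3 (ATT, Ile): 2 synonymous substitutions.
Total: 1 + 3 + 2 = 6.

6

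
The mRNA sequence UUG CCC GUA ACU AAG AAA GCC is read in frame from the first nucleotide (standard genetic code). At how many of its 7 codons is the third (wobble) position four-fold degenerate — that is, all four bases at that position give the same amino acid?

4

Codon 1 UUG (Leu): third position 2-fold.
Codon 2 CCC (Pro): third position 4-fold.
Codon 3 GUA (Val): third position 4-fold.
Codon 4 ACU (Thr): third position 4-fold.
Codon 5 AAG (Lys): third position 2-fold.
Codon 6 AAA (Lys): third position 2-fold.
Codon 7 GCC (Ala): third position 4-fold.
Four-fold degenerate third positions: 4.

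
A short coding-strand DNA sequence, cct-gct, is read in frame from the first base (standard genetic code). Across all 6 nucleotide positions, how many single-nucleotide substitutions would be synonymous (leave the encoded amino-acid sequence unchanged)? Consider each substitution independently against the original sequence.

6

Codon 1 (CCT, Pro): 3 synonymous substitutions.
Codon 2 (GCT, Ala): 3 synonymous substitutions.
Total: 3 + 3 = 6.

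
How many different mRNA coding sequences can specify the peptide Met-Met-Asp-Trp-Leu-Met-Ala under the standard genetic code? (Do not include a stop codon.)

48

Met: 1 codon.
Met: 1 codon.
Asp: 2 codons.
Trp: 1 codon.
Leu: 6 codons.
Met: 1 codon.
Ala: 4 codons.
1 × 1 × 2 × 1 × 6 × 1 × 4 = 48.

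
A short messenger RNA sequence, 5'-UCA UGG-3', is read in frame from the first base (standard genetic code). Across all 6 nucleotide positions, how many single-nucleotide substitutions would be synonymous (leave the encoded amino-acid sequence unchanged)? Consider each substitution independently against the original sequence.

3

Codon 1 (UCA, Ser): 3 synonymous substitutions.
Codon 2 (UGG, Trp): 0 synonymous substitutions.
Total: 3 + 0 = 3.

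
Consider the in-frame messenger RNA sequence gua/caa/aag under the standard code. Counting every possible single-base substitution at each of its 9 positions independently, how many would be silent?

Codon 1 (GUA, Val): 3 synonymous substitutions.
Codon 2 (CAA, Gln): 1 synonymous substitution.
Codon 3 (AAG, Lys): 1 synonymous substitution.
Total: 3 + 1 + 1 = 5.

5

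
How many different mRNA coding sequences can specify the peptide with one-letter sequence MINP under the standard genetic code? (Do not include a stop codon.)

24

Met: 1 codon.
Ile: 3 codons.
Asn: 2 codons.
Pro: 4 codons.
1 × 3 × 2 × 4 = 24.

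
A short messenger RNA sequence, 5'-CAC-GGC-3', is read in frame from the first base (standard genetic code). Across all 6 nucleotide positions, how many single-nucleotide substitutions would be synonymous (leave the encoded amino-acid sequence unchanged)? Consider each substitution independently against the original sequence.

4

Codon 1 (CAC, His): 1 synonymous substitution.
Codon 2 (GGC, Gly): 3 synonymous substitutions.
Total: 1 + 3 = 4.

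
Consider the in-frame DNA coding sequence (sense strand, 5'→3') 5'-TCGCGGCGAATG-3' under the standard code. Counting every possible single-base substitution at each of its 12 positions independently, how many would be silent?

11

Codon 1 (TCG, Ser): 3 synonymous substitutions.
Codon 2 (CGG, Arg): 4 synonymous substitutions.
Codon 3 (CGA, Arg): 4 synonymous substitutions.
Codon 4 (ATG, Met): 0 synonymous substitutions.
Total: 3 + 4 + 4 + 0 = 11.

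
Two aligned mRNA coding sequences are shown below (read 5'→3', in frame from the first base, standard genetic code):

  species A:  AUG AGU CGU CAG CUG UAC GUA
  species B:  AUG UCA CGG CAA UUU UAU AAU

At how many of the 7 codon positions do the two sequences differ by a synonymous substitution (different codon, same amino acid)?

Codon 1: AUG Met / AUG Met — identical.
Codon 2: AGU Ser / UCA Ser — synonymous.
Codon 3: CGU Arg / CGG Arg — synonymous.
Codon 4: CAG Gln / CAA Gln — synonymous.
Codon 5: CUG Leu / UUU Phe — nonsynonymous.
Codon 6: UAC Tyr / UAU Tyr — synonymous.
Codon 7: GUA Val / AAU Asn — nonsynonymous.
Synonymous differences: 4.

4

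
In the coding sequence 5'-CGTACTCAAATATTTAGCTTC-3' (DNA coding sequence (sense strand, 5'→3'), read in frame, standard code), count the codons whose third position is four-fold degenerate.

2

Codon 1 CGT (Arg): third position 4-fold.
Codon 2 ACT (Thr): third position 4-fold.
Codon 3 CAA (Gln): third position 2-fold.
Codon 4 ATA (Ile): third position 3-fold.
Codon 5 TTT (Phe): third position 2-fold.
Codon 6 AGC (Ser): third position 2-fold.
Codon 7 TTC (Phe): third position 2-fold.
Four-fold degenerate third positions: 2.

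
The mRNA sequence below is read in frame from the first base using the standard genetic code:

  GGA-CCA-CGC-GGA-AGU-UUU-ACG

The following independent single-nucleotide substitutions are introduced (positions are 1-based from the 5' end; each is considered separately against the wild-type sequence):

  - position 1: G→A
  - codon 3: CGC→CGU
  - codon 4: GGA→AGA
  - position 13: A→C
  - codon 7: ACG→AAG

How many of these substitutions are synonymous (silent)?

1

Codon 1: GGA (Gly) → AGA (Arg) — missense.
Codon 3: CGC (Arg) → CGU (Arg) — synonymous.
Codon 4: GGA (Gly) → AGA (Arg) — missense.
Codon 5: AGU (Ser) → CGU (Arg) — missense.
Codon 7: ACG (Thr) → AAG (Lys) — missense.
Synonymous: 1 of 5.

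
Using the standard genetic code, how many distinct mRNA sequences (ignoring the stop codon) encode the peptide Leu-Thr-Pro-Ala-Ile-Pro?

4608

Leu: 6 codons.
Thr: 4 codons.
Pro: 4 codons.
Ala: 4 codons.
Ile: 3 codons.
Pro: 4 codons.
6 × 4 × 4 × 4 × 3 × 4 = 4608.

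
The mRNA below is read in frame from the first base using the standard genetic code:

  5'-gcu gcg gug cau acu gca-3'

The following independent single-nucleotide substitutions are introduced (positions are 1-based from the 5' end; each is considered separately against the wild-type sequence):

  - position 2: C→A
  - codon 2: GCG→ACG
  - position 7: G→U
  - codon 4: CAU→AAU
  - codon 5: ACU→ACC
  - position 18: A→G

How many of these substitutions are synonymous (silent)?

2

Codon 1: GCU (Ala) → GAU (Asp) — missense.
Codon 2: GCG (Ala) → ACG (Thr) — missense.
Codon 3: GUG (Val) → UUG (Leu) — missense.
Codon 4: CAU (His) → AAU (Asn) — missense.
Codon 5: ACU (Thr) → ACC (Thr) — synonymous.
Codon 6: GCA (Ala) → GCG (Ala) — synonymous.
Synonymous: 2 of 6.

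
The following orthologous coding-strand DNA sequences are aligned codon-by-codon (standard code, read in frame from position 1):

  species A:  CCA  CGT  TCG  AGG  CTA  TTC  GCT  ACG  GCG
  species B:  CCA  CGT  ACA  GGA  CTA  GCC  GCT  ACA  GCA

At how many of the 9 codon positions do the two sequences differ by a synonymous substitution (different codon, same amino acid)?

Codon 1: CCA Pro / CCA Pro — identical.
Codon 2: CGT Arg / CGT Arg — identical.
Codon 3: TCG Ser / ACA Thr — nonsynonymous.
Codon 4: AGG Arg / GGA Gly — nonsynonymous.
Codon 5: CTA Leu / CTA Leu — identical.
Codon 6: TTC Phe / GCC Ala — nonsynonymous.
Codon 7: GCT Ala / GCT Ala — identical.
Codon 8: ACG Thr / ACA Thr — synonymous.
Codon 9: GCG Ala / GCA Ala — synonymous.
Synonymous differences: 2.

2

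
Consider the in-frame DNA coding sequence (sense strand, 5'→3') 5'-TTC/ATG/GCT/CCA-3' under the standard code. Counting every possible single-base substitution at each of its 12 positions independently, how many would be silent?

Codon 1 (TTC, Phe): 1 synonymous substitution.
Codon 2 (ATG, Met): 0 synonymous substitutions.
Codon 3 (GCT, Ala): 3 synonymous substitutions.
Codon 4 (CCA, Pro): 3 synonymous substitutions.
Total: 1 + 0 + 3 + 3 = 7.

7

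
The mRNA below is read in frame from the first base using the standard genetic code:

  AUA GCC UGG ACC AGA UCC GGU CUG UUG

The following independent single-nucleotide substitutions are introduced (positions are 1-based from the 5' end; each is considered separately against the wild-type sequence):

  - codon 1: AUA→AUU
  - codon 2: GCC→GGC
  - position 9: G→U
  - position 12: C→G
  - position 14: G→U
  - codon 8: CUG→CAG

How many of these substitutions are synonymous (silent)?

2

Codon 1: AUA (Ile) → AUU (Ile) — synonymous.
Codon 2: GCC (Ala) → GGC (Gly) — missense.
Codon 3: UGG (Trp) → UGU (Cys) — missense.
Codon 4: ACC (Thr) → ACG (Thr) — synonymous.
Codon 5: AGA (Arg) → AUA (Ile) — missense.
Codon 8: CUG (Leu) → CAG (Gln) — missense.
Synonymous: 2 of 6.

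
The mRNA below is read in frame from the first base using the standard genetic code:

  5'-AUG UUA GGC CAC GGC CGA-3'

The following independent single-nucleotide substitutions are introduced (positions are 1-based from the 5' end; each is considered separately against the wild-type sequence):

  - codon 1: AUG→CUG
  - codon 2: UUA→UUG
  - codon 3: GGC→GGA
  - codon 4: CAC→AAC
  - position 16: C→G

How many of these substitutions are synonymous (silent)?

Codon 1: AUG (Met) → CUG (Leu) — missense.
Codon 2: UUA (Leu) → UUG (Leu) — synonymous.
Codon 3: GGC (Gly) → GGA (Gly) — synonymous.
Codon 4: CAC (His) → AAC (Asn) — missense.
Codon 6: CGA (Arg) → GGA (Gly) — missense.
Synonymous: 2 of 5.

2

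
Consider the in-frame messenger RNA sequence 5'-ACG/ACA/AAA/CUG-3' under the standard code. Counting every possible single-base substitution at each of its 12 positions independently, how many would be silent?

11

Codon 1 (ACG, Thr): 3 synonymous substitutions.
Codon 2 (ACA, Thr): 3 synonymous substitutions.
Codon 3 (AAA, Lys): 1 synonymous substitution.
Codon 4 (CUG, Leu): 4 synonymous substitutions.
Total: 3 + 3 + 1 + 4 = 11.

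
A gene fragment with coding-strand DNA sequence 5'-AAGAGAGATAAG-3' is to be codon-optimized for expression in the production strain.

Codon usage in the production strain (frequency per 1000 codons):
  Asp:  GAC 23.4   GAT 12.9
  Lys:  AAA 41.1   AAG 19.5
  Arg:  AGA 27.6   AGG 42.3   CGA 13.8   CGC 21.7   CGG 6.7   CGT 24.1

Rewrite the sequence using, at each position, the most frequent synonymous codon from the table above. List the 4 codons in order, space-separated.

Codon 1 (Lys): best is AAA at 41.1.
Codon 2 (Arg): best is AGG at 42.3.
Codon 3 (Asp): best is GAC at 23.4.
Codon 4 (Lys): best is AAA at 41.1.

AAA AGG GAC AAA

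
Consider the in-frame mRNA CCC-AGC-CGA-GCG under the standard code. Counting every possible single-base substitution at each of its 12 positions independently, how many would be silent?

Codon 1 (CCC, Pro): 3 synonymous substitutions.
Codon 2 (AGC, Ser): 1 synonymous substitution.
Codon 3 (CGA, Arg): 4 synonymous substitutions.
Codon 4 (GCG, Ala): 3 synonymous substitutions.
Total: 3 + 1 + 4 + 3 = 11.

11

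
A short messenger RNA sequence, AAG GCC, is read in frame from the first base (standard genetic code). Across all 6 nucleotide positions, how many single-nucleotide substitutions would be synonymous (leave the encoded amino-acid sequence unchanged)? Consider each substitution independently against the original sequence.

4

Codon 1 (AAG, Lys): 1 synonymous substitution.
Codon 2 (GCC, Ala): 3 synonymous substitutions.
Total: 1 + 3 = 4.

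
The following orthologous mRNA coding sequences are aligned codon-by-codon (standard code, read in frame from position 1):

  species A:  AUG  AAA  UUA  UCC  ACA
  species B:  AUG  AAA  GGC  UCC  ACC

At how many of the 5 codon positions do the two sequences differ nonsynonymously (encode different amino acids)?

1

Codon 1: AUG Met / AUG Met — identical.
Codon 2: AAA Lys / AAA Lys — identical.
Codon 3: UUA Leu / GGC Gly — nonsynonymous.
Codon 4: UCC Ser / UCC Ser — identical.
Codon 5: ACA Thr / ACC Thr — synonymous.
Nonsynonymous differences: 1.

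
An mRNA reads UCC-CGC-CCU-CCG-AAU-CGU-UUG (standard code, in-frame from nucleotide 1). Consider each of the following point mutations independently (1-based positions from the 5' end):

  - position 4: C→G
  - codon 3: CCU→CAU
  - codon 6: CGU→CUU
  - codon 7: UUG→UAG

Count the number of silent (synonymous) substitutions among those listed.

Codon 2: CGC (Arg) → GGC (Gly) — missense.
Codon 3: CCU (Pro) → CAU (His) — missense.
Codon 6: CGU (Arg) → CUU (Leu) — missense.
Codon 7: UUG (Leu) → UAG (Stop) — nonsense.
Synonymous: 0 of 4.

0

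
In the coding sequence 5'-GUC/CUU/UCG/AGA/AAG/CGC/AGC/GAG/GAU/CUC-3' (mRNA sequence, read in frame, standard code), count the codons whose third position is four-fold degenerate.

5

Codon 1 GUC (Val): third position 4-fold.
Codon 2 CUU (Leu): third position 4-fold.
Codon 3 UCG (Ser): third position 4-fold.
Codon 4 AGA (Arg): third position 2-fold.
Codon 5 AAG (Lys): third position 2-fold.
Codon 6 CGC (Arg): third position 4-fold.
Codon 7 AGC (Ser): third position 2-fold.
Codon 8 GAG (Glu): third position 2-fold.
Codon 9 GAU (Asp): third position 2-fold.
Codon 10 CUC (Leu): third position 4-fold.
Four-fold degenerate third positions: 5.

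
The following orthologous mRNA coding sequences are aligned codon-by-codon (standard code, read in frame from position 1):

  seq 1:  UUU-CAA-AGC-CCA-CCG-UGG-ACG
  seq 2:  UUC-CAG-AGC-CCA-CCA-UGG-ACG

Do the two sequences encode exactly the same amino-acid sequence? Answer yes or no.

yes

Codon 1: UUU Phe / UUC Phe — synonymous.
Codon 2: CAA Gln / CAG Gln — synonymous.
Codon 3: AGC Ser / AGC Ser — identical.
Codon 4: CCA Pro / CCA Pro — identical.
Codon 5: CCG Pro / CCA Pro — synonymous.
Codon 6: UGG Trp / UGG Trp — identical.
Codon 7: ACG Thr / ACG Thr — identical.
Nonsynonymous differences: 0 → same protein.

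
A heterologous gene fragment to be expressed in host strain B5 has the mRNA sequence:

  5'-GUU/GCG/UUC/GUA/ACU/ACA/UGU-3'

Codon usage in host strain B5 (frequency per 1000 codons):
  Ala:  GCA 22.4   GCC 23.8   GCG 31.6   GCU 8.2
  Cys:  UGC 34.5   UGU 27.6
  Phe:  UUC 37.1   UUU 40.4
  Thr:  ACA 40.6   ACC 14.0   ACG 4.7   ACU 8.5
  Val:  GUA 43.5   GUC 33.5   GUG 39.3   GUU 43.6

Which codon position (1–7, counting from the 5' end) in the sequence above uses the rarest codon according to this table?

5

Codon 1 GUU (Val): 43.6 per 1000.
Codon 2 GCG (Ala): 31.6 per 1000.
Codon 3 UUC (Phe): 37.1 per 1000.
Codon 4 GUA (Val): 43.5 per 1000.
Codon 5 ACU (Thr): 8.5 per 1000.
Codon 6 ACA (Thr): 40.6 per 1000.
Codon 7 UGU (Cys): 27.6 per 1000.
Lowest frequency is 8.5 at codon 5.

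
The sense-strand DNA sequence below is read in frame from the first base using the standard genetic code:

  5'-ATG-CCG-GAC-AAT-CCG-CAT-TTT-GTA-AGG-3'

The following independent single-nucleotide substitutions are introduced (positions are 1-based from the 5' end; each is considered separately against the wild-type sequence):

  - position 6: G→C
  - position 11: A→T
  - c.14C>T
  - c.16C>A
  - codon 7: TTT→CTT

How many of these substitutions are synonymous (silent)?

1

Codon 2: CCG (Pro) → CCC (Pro) — synonymous.
Codon 4: AAT (Asn) → ATT (Ile) — missense.
Codon 5: CCG (Pro) → CTG (Leu) — missense.
Codon 6: CAT (His) → AAT (Asn) — missense.
Codon 7: TTT (Phe) → CTT (Leu) — missense.
Synonymous: 1 of 5.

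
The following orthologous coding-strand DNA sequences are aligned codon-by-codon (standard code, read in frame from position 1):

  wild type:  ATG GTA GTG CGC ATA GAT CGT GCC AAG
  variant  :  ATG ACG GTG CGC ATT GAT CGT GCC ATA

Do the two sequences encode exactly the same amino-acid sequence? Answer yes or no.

Codon 1: ATG Met / ATG Met — identical.
Codon 2: GTA Val / ACG Thr — nonsynonymous.
Codon 3: GTG Val / GTG Val — identical.
Codon 4: CGC Arg / CGC Arg — identical.
Codon 5: ATA Ile / ATT Ile — synonymous.
Codon 6: GAT Asp / GAT Asp — identical.
Codon 7: CGT Arg / CGT Arg — identical.
Codon 8: GCC Ala / GCC Ala — identical.
Codon 9: AAG Lys / ATA Ile — nonsynonymous.
Nonsynonymous differences: 2 → different protein.

no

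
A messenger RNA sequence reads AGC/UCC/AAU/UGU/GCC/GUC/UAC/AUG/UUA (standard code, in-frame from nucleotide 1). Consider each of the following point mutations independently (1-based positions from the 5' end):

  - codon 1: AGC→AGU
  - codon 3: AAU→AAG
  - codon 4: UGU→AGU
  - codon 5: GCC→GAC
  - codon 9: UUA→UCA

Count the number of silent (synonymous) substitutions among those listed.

1

Codon 1: AGC (Ser) → AGU (Ser) — synonymous.
Codon 3: AAU (Asn) → AAG (Lys) — missense.
Codon 4: UGU (Cys) → AGU (Ser) — missense.
Codon 5: GCC (Ala) → GAC (Asp) — missense.
Codon 9: UUA (Leu) → UCA (Ser) — missense.
Synonymous: 1 of 5.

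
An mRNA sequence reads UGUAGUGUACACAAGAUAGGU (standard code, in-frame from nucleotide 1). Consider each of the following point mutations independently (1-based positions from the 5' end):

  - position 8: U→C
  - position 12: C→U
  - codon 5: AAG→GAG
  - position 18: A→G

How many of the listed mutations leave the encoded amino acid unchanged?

1

Codon 3: GUA (Val) → GCA (Ala) — missense.
Codon 4: CAC (His) → CAU (His) — synonymous.
Codon 5: AAG (Lys) → GAG (Glu) — missense.
Codon 6: AUA (Ile) → AUG (Met) — missense.
Synonymous: 1 of 4.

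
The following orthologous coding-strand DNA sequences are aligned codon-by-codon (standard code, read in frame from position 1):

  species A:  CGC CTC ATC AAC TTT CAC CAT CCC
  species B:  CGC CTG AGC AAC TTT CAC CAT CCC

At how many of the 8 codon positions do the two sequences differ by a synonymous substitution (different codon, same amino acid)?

1

Codon 1: CGC Arg / CGC Arg — identical.
Codon 2: CTC Leu / CTG Leu — synonymous.
Codon 3: ATC Ile / AGC Ser — nonsynonymous.
Codon 4: AAC Asn / AAC Asn — identical.
Codon 5: TTT Phe / TTT Phe — identical.
Codon 6: CAC His / CAC His — identical.
Codon 7: CAT His / CAT His — identical.
Codon 8: CCC Pro / CCC Pro — identical.
Synonymous differences: 1.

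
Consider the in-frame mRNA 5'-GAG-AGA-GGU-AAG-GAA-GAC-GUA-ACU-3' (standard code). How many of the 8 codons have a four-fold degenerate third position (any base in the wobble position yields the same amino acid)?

Codon 1 GAG (Glu): third position 2-fold.
Codon 2 AGA (Arg): third position 2-fold.
Codon 3 GGU (Gly): third position 4-fold.
Codon 4 AAG (Lys): third position 2-fold.
Codon 5 GAA (Glu): third position 2-fold.
Codon 6 GAC (Asp): third position 2-fold.
Codon 7 GUA (Val): third position 4-fold.
Codon 8 ACU (Thr): third position 4-fold.
Four-fold degenerate third positions: 3.

3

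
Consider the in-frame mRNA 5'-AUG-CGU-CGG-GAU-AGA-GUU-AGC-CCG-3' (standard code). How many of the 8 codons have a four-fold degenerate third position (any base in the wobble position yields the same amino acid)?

4

Codon 1 AUG (Met): third position 1-fold.
Codon 2 CGU (Arg): third position 4-fold.
Codon 3 CGG (Arg): third position 4-fold.
Codon 4 GAU (Asp): third position 2-fold.
Codon 5 AGA (Arg): third position 2-fold.
Codon 6 GUU (Val): third position 4-fold.
Codon 7 AGC (Ser): third position 2-fold.
Codon 8 CCG (Pro): third position 4-fold.
Four-fold degenerate third positions: 4.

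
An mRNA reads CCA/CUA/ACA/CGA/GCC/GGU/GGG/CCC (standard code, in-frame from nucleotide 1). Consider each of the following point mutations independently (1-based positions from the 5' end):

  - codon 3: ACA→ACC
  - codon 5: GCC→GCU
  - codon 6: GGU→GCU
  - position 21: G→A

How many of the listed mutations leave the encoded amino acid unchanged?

3

Codon 3: ACA (Thr) → ACC (Thr) — synonymous.
Codon 5: GCC (Ala) → GCU (Ala) — synonymous.
Codon 6: GGU (Gly) → GCU (Ala) — missense.
Codon 7: GGG (Gly) → GGA (Gly) — synonymous.
Synonymous: 3 of 4.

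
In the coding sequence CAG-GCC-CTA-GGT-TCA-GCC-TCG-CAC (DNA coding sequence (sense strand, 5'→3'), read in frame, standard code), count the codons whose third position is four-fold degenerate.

Codon 1 CAG (Gln): third position 2-fold.
Codon 2 GCC (Ala): third position 4-fold.
Codon 3 CTA (Leu): third position 4-fold.
Codon 4 GGT (Gly): third position 4-fold.
Codon 5 TCA (Ser): third position 4-fold.
Codon 6 GCC (Ala): third position 4-fold.
Codon 7 TCG (Ser): third position 4-fold.
Codon 8 CAC (His): third position 2-fold.
Four-fold degenerate third positions: 6.

6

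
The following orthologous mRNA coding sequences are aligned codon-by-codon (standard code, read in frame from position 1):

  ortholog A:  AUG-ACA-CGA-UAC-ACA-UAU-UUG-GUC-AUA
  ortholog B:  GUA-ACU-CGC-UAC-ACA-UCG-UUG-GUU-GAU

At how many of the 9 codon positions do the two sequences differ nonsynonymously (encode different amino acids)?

3

Codon 1: AUG Met / GUA Val — nonsynonymous.
Codon 2: ACA Thr / ACU Thr — synonymous.
Codon 3: CGA Arg / CGC Arg — synonymous.
Codon 4: UAC Tyr / UAC Tyr — identical.
Codon 5: ACA Thr / ACA Thr — identical.
Codon 6: UAU Tyr / UCG Ser — nonsynonymous.
Codon 7: UUG Leu / UUG Leu — identical.
Codon 8: GUC Val / GUU Val — synonymous.
Codon 9: AUA Ile / GAU Asp — nonsynonymous.
Nonsynonymous differences: 3.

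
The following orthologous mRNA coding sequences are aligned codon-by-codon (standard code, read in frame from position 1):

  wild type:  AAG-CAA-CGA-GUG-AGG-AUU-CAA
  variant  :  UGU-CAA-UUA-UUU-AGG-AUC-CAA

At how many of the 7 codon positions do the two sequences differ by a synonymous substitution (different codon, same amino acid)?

Codon 1: AAG Lys / UGU Cys — nonsynonymous.
Codon 2: CAA Gln / CAA Gln — identical.
Codon 3: CGA Arg / UUA Leu — nonsynonymous.
Codon 4: GUG Val / UUU Phe — nonsynonymous.
Codon 5: AGG Arg / AGG Arg — identical.
Codon 6: AUU Ile / AUC Ile — synonymous.
Codon 7: CAA Gln / CAA Gln — identical.
Synonymous differences: 1.

1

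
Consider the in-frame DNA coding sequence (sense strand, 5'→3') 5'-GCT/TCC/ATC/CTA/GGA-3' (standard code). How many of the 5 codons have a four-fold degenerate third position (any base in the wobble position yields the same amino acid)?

4

Codon 1 GCT (Ala): third position 4-fold.
Codon 2 TCC (Ser): third position 4-fold.
Codon 3 ATC (Ile): third position 3-fold.
Codon 4 CTA (Leu): third position 4-fold.
Codon 5 GGA (Gly): third position 4-fold.
Four-fold degenerate third positions: 4.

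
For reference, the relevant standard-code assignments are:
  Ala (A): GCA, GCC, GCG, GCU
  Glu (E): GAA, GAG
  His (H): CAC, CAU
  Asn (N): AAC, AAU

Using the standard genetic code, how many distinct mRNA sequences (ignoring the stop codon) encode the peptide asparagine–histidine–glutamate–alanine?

Asn: 2 codons.
His: 2 codons.
Glu: 2 codons.
Ala: 4 codons.
2 × 2 × 2 × 4 = 32.

32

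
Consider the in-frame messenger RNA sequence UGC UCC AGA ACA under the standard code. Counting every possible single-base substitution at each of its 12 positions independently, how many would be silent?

9

Codon 1 (UGC, Cys): 1 synonymous substitution.
Codon 2 (UCC, Ser): 3 synonymous substitutions.
Codon 3 (AGA, Arg): 2 synonymous substitutions.
Codon 4 (ACA, Thr): 3 synonymous substitutions.
Total: 1 + 3 + 2 + 3 = 9.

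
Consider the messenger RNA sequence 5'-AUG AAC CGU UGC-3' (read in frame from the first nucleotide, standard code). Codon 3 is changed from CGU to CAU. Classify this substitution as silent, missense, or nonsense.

missense

Position 8 falls in codon 3: CGU → Arg.
After the substitution the codon is CAU → His.
Arg ≠ His, so this is a missense mutation.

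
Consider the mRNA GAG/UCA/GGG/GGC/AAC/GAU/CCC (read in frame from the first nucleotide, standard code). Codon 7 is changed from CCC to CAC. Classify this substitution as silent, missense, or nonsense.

missense

Position 20 falls in codon 7: CCC → Pro.
After the substitution the codon is CAC → His.
Pro ≠ His, so this is a missense mutation.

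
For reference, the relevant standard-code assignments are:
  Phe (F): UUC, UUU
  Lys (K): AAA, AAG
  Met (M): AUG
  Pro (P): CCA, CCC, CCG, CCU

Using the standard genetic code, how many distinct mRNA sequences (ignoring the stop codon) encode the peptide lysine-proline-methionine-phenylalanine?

Lys: 2 codons.
Pro: 4 codons.
Met: 1 codon.
Phe: 2 codons.
2 × 4 × 1 × 2 = 16.

16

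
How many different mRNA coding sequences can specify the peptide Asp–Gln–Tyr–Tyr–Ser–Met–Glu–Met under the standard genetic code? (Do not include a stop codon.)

Asp: 2 codons.
Gln: 2 codons.
Tyr: 2 codons.
Tyr: 2 codons.
Ser: 6 codons.
Met: 1 codon.
Glu: 2 codons.
Met: 1 codon.
2 × 2 × 2 × 2 × 6 × 1 × 2 × 1 = 192.

192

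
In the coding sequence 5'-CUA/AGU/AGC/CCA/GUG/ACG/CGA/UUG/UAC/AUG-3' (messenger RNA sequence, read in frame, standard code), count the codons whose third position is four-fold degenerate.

5

Codon 1 CUA (Leu): third position 4-fold.
Codon 2 AGU (Ser): third position 2-fold.
Codon 3 AGC (Ser): third position 2-fold.
Codon 4 CCA (Pro): third position 4-fold.
Codon 5 GUG (Val): third position 4-fold.
Codon 6 ACG (Thr): third position 4-fold.
Codon 7 CGA (Arg): third position 4-fold.
Codon 8 UUG (Leu): third position 2-fold.
Codon 9 UAC (Tyr): third position 2-fold.
Codon 10 AUG (Met): third position 1-fold.
Four-fold degenerate third positions: 5.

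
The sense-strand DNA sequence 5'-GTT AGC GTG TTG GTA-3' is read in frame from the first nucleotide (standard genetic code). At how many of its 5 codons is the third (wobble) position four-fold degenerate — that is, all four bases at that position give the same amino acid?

Codon 1 GTT (Val): third position 4-fold.
Codon 2 AGC (Ser): third position 2-fold.
Codon 3 GTG (Val): third position 4-fold.
Codon 4 TTG (Leu): third position 2-fold.
Codon 5 GTA (Val): third position 4-fold.
Four-fold degenerate third positions: 3.

3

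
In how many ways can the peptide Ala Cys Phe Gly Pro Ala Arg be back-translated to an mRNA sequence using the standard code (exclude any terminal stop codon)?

6144

Ala: 4 codons.
Cys: 2 codons.
Phe: 2 codons.
Gly: 4 codons.
Pro: 4 codons.
Ala: 4 codons.
Arg: 6 codons.
4 × 2 × 2 × 4 × 4 × 4 × 6 = 6144.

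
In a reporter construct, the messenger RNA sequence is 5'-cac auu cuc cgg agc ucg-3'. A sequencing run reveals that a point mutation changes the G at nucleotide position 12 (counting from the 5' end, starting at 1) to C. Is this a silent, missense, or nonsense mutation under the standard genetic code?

Position 12 falls in codon 4: CGG → Arg.
After the substitution the codon is CGC → Arg.
Both encode Arg, so the change is synonymous.

silent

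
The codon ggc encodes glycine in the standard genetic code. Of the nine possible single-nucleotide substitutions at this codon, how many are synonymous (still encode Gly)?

3

Position 1: none → 0 synonymous.
Position 2: none → 0 synonymous.
Position 3: GGT, GGA, GGG → 3 synonymous.
Total: 0 + 0 + 3 = 3.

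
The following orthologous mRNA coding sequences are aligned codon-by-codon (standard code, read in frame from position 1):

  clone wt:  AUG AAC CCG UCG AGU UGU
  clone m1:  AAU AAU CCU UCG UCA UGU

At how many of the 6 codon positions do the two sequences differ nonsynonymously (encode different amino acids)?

1

Codon 1: AUG Met / AAU Asn — nonsynonymous.
Codon 2: AAC Asn / AAU Asn — synonymous.
Codon 3: CCG Pro / CCU Pro — synonymous.
Codon 4: UCG Ser / UCG Ser — identical.
Codon 5: AGU Ser / UCA Ser — synonymous.
Codon 6: UGU Cys / UGU Cys — identical.
Nonsynonymous differences: 1.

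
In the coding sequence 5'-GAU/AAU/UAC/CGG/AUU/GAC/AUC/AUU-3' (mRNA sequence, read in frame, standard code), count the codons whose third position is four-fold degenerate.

Codon 1 GAU (Asp): third position 2-fold.
Codon 2 AAU (Asn): third position 2-fold.
Codon 3 UAC (Tyr): third position 2-fold.
Codon 4 CGG (Arg): third position 4-fold.
Codon 5 AUU (Ile): third position 3-fold.
Codon 6 GAC (Asp): third position 2-fold.
Codon 7 AUC (Ile): third position 3-fold.
Codon 8 AUU (Ile): third position 3-fold.
Four-fold degenerate third positions: 1.

1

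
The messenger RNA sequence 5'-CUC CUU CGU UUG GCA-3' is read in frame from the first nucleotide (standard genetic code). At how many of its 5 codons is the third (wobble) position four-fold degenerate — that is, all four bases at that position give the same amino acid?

Codon 1 CUC (Leu): third position 4-fold.
Codon 2 CUU (Leu): third position 4-fold.
Codon 3 CGU (Arg): third position 4-fold.
Codon 4 UUG (Leu): third position 2-fold.
Codon 5 GCA (Ala): third position 4-fold.
Four-fold degenerate third positions: 4.

4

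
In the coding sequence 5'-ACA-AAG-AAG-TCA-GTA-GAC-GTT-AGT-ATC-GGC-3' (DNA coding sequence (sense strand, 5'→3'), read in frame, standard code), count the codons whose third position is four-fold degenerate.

Codon 1 ACA (Thr): third position 4-fold.
Codon 2 AAG (Lys): third position 2-fold.
Codon 3 AAG (Lys): third position 2-fold.
Codon 4 TCA (Ser): third position 4-fold.
Codon 5 GTA (Val): third position 4-fold.
Codon 6 GAC (Asp): third position 2-fold.
Codon 7 GTT (Val): third position 4-fold.
Codon 8 AGT (Ser): third position 2-fold.
Codon 9 ATC (Ile): third position 3-fold.
Codon 10 GGC (Gly): third position 4-fold.
Four-fold degenerate third positions: 5.

5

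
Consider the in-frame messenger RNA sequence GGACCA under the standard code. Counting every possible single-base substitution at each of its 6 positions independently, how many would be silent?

Codon 1 (GGA, Gly): 3 synonymous substitutions.
Codon 2 (CCA, Pro): 3 synonymous substitutions.
Total: 3 + 3 = 6.

6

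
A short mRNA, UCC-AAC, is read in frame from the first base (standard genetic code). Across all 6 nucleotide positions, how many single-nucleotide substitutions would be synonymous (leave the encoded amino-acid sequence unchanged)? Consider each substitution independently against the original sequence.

Codon 1 (UCC, Ser): 3 synonymous substitutions.
Codon 2 (AAC, Asn): 1 synonymous substitution.
Total: 3 + 1 = 4.

4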